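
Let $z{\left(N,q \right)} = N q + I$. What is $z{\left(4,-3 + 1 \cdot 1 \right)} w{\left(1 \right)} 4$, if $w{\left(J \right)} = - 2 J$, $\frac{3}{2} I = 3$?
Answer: $48$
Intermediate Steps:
$I = 2$ ($I = \frac{2}{3} \cdot 3 = 2$)
$z{\left(N,q \right)} = 2 + N q$ ($z{\left(N,q \right)} = N q + 2 = 2 + N q$)
$z{\left(4,-3 + 1 \cdot 1 \right)} w{\left(1 \right)} 4 = \left(2 + 4 \left(-3 + 1 \cdot 1\right)\right) \left(\left(-2\right) 1\right) 4 = \left(2 + 4 \left(-3 + 1\right)\right) \left(-2\right) 4 = \left(2 + 4 \left(-2\right)\right) \left(-2\right) 4 = \left(2 - 8\right) \left(-2\right) 4 = \left(-6\right) \left(-2\right) 4 = 12 \cdot 4 = 48$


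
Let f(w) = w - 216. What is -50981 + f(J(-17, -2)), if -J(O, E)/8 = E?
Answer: -51181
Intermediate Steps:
J(O, E) = -8*E
f(w) = -216 + w
-50981 + f(J(-17, -2)) = -50981 + (-216 - 8*(-2)) = -50981 + (-216 + 16) = -50981 - 200 = -51181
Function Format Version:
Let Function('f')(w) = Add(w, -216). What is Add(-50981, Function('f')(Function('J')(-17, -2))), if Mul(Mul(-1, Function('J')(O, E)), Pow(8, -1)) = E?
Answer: -51181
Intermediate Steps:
Function('J')(O, E) = Mul(-8, E)
Function('f')(w) = Add(-216, w)
Add(-50981, Function('f')(Function('J')(-17, -2))) = Add(-50981, Add(-216, Mul(-8, -2))) = Add(-50981, Add(-216, 16)) = Add(-50981, -200) = -51181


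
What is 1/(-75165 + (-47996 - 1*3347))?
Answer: -1/126508 ≈ -7.9046e-6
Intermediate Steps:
1/(-75165 + (-47996 - 1*3347)) = 1/(-75165 + (-47996 - 3347)) = 1/(-75165 - 51343) = 1/(-126508) = -1/126508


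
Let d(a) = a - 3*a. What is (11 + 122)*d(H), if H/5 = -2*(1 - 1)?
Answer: 0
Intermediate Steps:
H = 0 (H = 5*(-2*(1 - 1)) = 5*(-2*0) = 5*0 = 0)
d(a) = -2*a
(11 + 122)*d(H) = (11 + 122)*(-2*0) = 133*0 = 0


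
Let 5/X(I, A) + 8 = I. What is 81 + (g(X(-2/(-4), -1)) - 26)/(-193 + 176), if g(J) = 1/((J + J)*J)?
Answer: 11215/136 ≈ 82.463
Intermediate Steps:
X(I, A) = 5/(-8 + I)
g(J) = 1/(2*J²) (g(J) = 1/(((2*J))*J) = (1/(2*J))/J = 1/(2*J²))
81 + (g(X(-2/(-4), -1)) - 26)/(-193 + 176) = 81 + (1/(2*(5/(-8 - 2/(-4)))²) - 26)/(-193 + 176) = 81 + (1/(2*(5/(-8 - 2*(-¼)))²) - 26)/(-17) = 81 + (1/(2*(5/(-8 + ½))²) - 26)*(-1/17) = 81 + (1/(2*(5/(-15/2))²) - 26)*(-1/17) = 81 + (1/(2*(5*(-2/15))²) - 26)*(-1/17) = 81 + (1/(2*(-⅔)²) - 26)*(-1/17) = 81 + ((½)*(9/4) - 26)*(-1/17) = 81 + (9/8 - 26)*(-1/17) = 81 - 199/8*(-1/17) = 81 + 199/136 = 11215/136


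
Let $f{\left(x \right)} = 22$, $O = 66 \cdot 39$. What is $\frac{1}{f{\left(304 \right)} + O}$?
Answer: $\frac{1}{2596} \approx 0.00038521$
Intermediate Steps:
$O = 2574$
$\frac{1}{f{\left(304 \right)} + O} = \frac{1}{22 + 2574} = \frac{1}{2596}$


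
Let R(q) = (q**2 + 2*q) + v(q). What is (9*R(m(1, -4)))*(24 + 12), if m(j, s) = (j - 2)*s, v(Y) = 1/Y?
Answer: 7857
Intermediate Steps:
m(j, s) = s*(-2 + j) (m(j, s) = (-2 + j)*s = s*(-2 + j))
R(q) = 1/q + q**2 + 2*q (R(q) = (q**2 + 2*q) + 1/q = 1/q + q**2 + 2*q)
(9*R(m(1, -4)))*(24 + 12) = (9*((1 + (-4*(-2 + 1))**2*(2 - 4*(-2 + 1)))/((-4*(-2 + 1)))))*(24 + 12) = (9*((1 + (-4*(-1))**2*(2 - 4*(-1)))/((-4*(-1)))))*36 = (9*((1 + 4**2*(2 + 4))/4))*36 = (9*((1 + 16*6)/4))*36 = (9*((1 + 96)/4))*36 = (9*((1/4)*97))*36 = (9*(97/4))*36 = (873/4)*36 = 7857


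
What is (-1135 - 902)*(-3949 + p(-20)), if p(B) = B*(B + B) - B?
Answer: 6373773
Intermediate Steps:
p(B) = -B + 2*B² (p(B) = B*(2*B) - B = 2*B² - B = -B + 2*B²)
(-1135 - 902)*(-3949 + p(-20)) = (-1135 - 902)*(-3949 - 20*(-1 + 2*(-20))) = -2037*(-3949 - 20*(-1 - 40)) = -2037*(-3949 - 20*(-41)) = -2037*(-3949 + 820) = -2037*(-3129) = 6373773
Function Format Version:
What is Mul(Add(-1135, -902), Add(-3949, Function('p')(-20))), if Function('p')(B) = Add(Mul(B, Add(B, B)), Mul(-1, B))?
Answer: 6373773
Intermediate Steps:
Function('p')(B) = Add(Mul(-1, B), Mul(2, Pow(B, 2))) (Function('p')(B) = Add(Mul(B, Mul(2, B)), Mul(-1, B)) = Add(Mul(2, Pow(B, 2)), Mul(-1, B)) = Add(Mul(-1, B), Mul(2, Pow(B, 2))))
Mul(Add(-1135, -902), Add(-3949, Function('p')(-20))) = Mul(Add(-1135, -902), Add(-3949, Mul(-20, Add(-1, Mul(2, -20))))) = Mul(-2037, Add(-3949, Mul(-20, Add(-1, -40)))) = Mul(-2037, Add(-3949, Mul(-20, -41))) = Mul(-2037, Add(-3949, 820)) = Mul(-2037, -3129) = 6373773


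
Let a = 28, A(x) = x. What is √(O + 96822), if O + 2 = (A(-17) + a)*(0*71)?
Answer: 2*√24205 ≈ 311.16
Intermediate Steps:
O = -2 (O = -2 + (-17 + 28)*(0*71) = -2 + 11*0 = -2 + 0 = -2)
√(O + 96822) = √(-2 + 96822) = √96820 = 2*√24205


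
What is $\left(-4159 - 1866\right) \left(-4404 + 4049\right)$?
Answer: $2138875$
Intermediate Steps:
$\left(-4159 - 1866\right) \left(-4404 + 4049\right) = \left(-6025\right) \left(-355\right) = 2138875$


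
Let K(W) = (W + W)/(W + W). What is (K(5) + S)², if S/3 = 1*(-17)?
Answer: 2500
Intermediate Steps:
K(W) = 1 (K(W) = (2*W)/((2*W)) = (2*W)*(1/(2*W)) = 1)
S = -51 (S = 3*(1*(-17)) = 3*(-17) = -51)
(K(5) + S)² = (1 - 51)² = (-50)² = 2500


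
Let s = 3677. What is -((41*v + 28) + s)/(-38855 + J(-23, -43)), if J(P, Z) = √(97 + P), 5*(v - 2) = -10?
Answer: 143957775/1509710951 + 3705*√74/1509710951 ≈ 0.095376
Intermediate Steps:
v = 0 (v = 2 + (⅕)*(-10) = 2 - 2 = 0)
-((41*v + 28) + s)/(-38855 + J(-23, -43)) = -((41*0 + 28) + 3677)/(-38855 + √(97 - 23)) = -((0 + 28) + 3677)/(-38855 + √74) = -(28 + 3677)/(-38855 + √74) = -3705/(-38855 + √74)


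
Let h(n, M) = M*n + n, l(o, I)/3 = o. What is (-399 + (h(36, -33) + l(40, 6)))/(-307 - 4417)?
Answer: 1431/4724 ≈ 0.30292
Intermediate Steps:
l(o, I) = 3*o
h(n, M) = n + M*n
(-399 + (h(36, -33) + l(40, 6)))/(-307 - 4417) = (-399 + (36*(1 - 33) + 3*40))/(-307 - 4417) = (-399 + (36*(-32) + 120))/(-4724) = (-399 + (-1152 + 120))*(-1/4724) = (-399 - 1032)*(-1/4724) = -1431*(-1/4724) = 1431/4724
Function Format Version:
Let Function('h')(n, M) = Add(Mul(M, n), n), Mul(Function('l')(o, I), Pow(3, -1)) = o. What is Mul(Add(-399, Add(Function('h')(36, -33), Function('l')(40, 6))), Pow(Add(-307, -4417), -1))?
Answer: Rational(1431, 4724) ≈ 0.30292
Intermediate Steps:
Function('l')(o, I) = Mul(3, o)
Function('h')(n, M) = Add(n, Mul(M, n))
Mul(Add(-399, Add(Function('h')(36, -33), Function('l')(40, 6))), Pow(Add(-307, -4417), -1)) = Mul(Add(-399, Add(Mul(36, Add(1, -33)), Mul(3, 40))), Pow(Add(-307, -4417), -1)) = Mul(Add(-399, Add(Mul(36, -32), 120)), Pow(-4724, -1)) = Mul(Add(-399, Add(-1152, 120)), Rational(-1, 4724)) = Mul(Add(-399, -1032), Rational(-1, 4724)) = Mul(-1431, Rational(-1, 4724)) = Rational(1431, 4724)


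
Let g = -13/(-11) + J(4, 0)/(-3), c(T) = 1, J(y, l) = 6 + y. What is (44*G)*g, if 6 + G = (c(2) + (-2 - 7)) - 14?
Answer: 7952/3 ≈ 2650.7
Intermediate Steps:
g = -71/33 (g = -13/(-11) + (6 + 4)/(-3) = -13*(-1/11) + 10*(-1/3) = 13/11 - 10/3 = -71/33 ≈ -2.1515)
G = -28 (G = -6 + ((1 + (-2 - 7)) - 14) = -6 + ((1 - 9) - 14) = -6 + (-8 - 14) = -6 - 22 = -28)
(44*G)*g = (44*(-28))*(-71/33) = -1232*(-71/33) = 7952/3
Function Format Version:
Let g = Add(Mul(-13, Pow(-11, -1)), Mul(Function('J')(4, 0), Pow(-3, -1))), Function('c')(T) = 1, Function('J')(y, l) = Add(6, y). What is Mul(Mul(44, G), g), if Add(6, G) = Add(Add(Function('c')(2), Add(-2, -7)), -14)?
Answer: Rational(7952, 3) ≈ 2650.7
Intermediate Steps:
g = Rational(-71, 33) (g = Add(Mul(-13, Pow(-11, -1)), Mul(Add(6, 4), Pow(-3, -1))) = Add(Mul(-13, Rational(-1, 11)), Mul(10, Rational(-1, 3))) = Add(Rational(13, 11), Rational(-10, 3)) = Rational(-71, 33) ≈ -2.1515)
G = -28 (G = Add(-6, Add(Add(1, Add(-2, -7)), -14)) = Add(-6, Add(Add(1, -9), -14)) = Add(-6, Add(-8, -14)) = Add(-6, -22) = -28)
Mul(Mul(44, G), g) = Mul(Mul(44, -28), Rational(-71, 33)) = Mul(-1232, Rational(-71, 33)) = Rational(7952, 3)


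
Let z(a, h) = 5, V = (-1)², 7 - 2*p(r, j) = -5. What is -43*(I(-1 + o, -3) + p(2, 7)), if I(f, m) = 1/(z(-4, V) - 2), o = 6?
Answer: -817/3 ≈ -272.33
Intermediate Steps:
p(r, j) = 6 (p(r, j) = 7/2 - ½*(-5) = 7/2 + 5/2 = 6)
V = 1
I(f, m) = ⅓ (I(f, m) = 1/(5 - 2) = 1/3 = ⅓)
-43*(I(-1 + o, -3) + p(2, 7)) = -43*(⅓ + 6) = -43*19/3 = -817/3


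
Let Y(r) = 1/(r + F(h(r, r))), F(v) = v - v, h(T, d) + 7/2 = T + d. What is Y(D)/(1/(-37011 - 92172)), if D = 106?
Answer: -129183/106 ≈ -1218.7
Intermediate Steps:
h(T, d) = -7/2 + T + d (h(T, d) = -7/2 + (T + d) = -7/2 + T + d)
F(v) = 0
Y(r) = 1/r (Y(r) = 1/(r + 0) = 1/r)
Y(D)/(1/(-37011 - 92172)) = 1/(106*(1/(-37011 - 92172))) = 1/(106*(1/(-129183))) = 1/(106*(-1/129183)) = (1/106)*(-129183) = -129183/106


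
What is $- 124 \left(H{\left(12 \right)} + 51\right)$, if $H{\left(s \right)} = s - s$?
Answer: $-6324$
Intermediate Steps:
$H{\left(s \right)} = 0$
$- 124 \left(H{\left(12 \right)} + 51\right) = - 124 \left(0 + 51\right) = \left(-124\right) 51 = -6324$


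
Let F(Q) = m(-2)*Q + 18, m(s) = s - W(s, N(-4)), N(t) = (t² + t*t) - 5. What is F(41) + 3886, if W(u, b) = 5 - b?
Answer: 4724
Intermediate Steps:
N(t) = -5 + 2*t² (N(t) = (t² + t²) - 5 = 2*t² - 5 = -5 + 2*t²)
m(s) = 22 + s (m(s) = s - (5 - (-5 + 2*(-4)²)) = s - (5 - (-5 + 2*16)) = s - (5 - (-5 + 32)) = s - (5 - 1*27) = s - (5 - 27) = s - 1*(-22) = s + 22 = 22 + s)
F(Q) = 18 + 20*Q (F(Q) = (22 - 2)*Q + 18 = 20*Q + 18 = 18 + 20*Q)
F(41) + 3886 = (18 + 20*41) + 3886 = (18 + 820) + 3886 = 838 + 3886 = 4724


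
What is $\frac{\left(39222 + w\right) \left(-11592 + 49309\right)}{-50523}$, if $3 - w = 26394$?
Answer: $- \frac{161315609}{16841} \approx -9578.8$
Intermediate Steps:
$w = -26391$ ($w = 3 - 26394 = -26391$)
$\frac{\left(39222 + w\right) \left(-11592 + 49309\right)}{-50523} = \frac{\left(39222 - 26391\right) \left(-11592 + 49309\right)}{-50523} = 12831 \cdot 37717 \left(- \frac{1}{50523}\right) = 483946827 \left(- \frac{1}{50523}\right) = - \frac{161315609}{16841}$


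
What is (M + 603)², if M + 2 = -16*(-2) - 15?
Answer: 381924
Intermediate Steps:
M = 15 (M = -2 + (-16*(-2) - 15) = -2 + (32 - 15) = -2 + 17 = 15)
(M + 603)² = (15 + 603)² = 618² = 381924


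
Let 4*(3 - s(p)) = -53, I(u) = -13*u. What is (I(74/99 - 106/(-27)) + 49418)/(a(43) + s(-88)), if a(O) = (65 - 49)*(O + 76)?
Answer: 58636408/2281257 ≈ 25.704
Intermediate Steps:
a(O) = 1216 + 16*O (a(O) = 16*(76 + O) = 1216 + 16*O)
s(p) = 65/4 (s(p) = 3 - 1/4*(-53) = 3 + 53/4 = 65/4)
(I(74/99 - 106/(-27)) + 49418)/(a(43) + s(-88)) = (-13*(74/99 - 106/(-27)) + 49418)/((1216 + 16*43) + 65/4) = (-13*(74*(1/99) - 106*(-1/27)) + 49418)/((1216 + 688) + 65/4) = (-13*(74/99 + 106/27) + 49418)/(1904 + 65/4) = (-13*1388/297 + 49418)/(7681/4) = (-18044/297 + 49418)*(4/7681) = (14659102/297)*(4/7681) = 58636408/2281257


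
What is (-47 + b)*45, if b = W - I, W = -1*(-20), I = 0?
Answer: -1215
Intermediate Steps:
W = 20
b = 20 (b = 20 - 1*0 = 20 + 0 = 20)
(-47 + b)*45 = (-47 + 20)*45 = -27*45 = -1215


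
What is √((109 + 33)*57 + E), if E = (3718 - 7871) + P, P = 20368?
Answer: 3*√2701 ≈ 155.91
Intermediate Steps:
E = 16215 (E = (3718 - 7871) + 20368 = -4153 + 20368 = 16215)
√((109 + 33)*57 + E) = √((109 + 33)*57 + 16215) = √(142*57 + 16215) = √(8094 + 16215) = √24309 = 3*√2701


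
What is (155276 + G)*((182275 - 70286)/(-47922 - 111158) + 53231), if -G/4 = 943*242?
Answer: -1603705535614017/39770 ≈ -4.0324e+10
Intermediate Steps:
G = -912824 (G = -3772*242 = -4*228206 = -912824)
(155276 + G)*((182275 - 70286)/(-47922 - 111158) + 53231) = (155276 - 912824)*((182275 - 70286)/(-47922 - 111158) + 53231) = -757548*(111989/(-159080) + 53231) = -757548*(111989*(-1/159080) + 53231) = -757548*(-111989/159080 + 53231) = -757548*8467875491/159080 = -1603705535614017/39770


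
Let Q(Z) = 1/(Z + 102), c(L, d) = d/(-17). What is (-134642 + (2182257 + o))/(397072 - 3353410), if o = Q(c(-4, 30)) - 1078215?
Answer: -1651857617/5037599952 ≈ -0.32791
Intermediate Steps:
c(L, d) = -d/17 (c(L, d) = d*(-1/17) = -d/17)
Q(Z) = 1/(102 + Z)
o = -1837278343/1704 (o = 1/(102 - 1/17*30) - 1078215 = 1/(102 - 30/17) - 1078215 = 1/(1704/17) - 1078215 = 17/1704 - 1078215 = -1837278343/1704 ≈ -1.0782e+6)
(-134642 + (2182257 + o))/(397072 - 3353410) = (-134642 + (2182257 - 1837278343/1704))/(397072 - 3353410) = (-134642 + 1881287585/1704)/(-2956338) = (1651857617/1704)*(-1/2956338) = -1651857617/5037599952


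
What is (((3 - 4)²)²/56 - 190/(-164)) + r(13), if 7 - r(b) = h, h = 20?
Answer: -27147/2296 ≈ -11.824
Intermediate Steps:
r(b) = -13 (r(b) = 7 - 1*20 = 7 - 20 = -13)
(((3 - 4)²)²/56 - 190/(-164)) + r(13) = (((3 - 4)²)²/56 - 190/(-164)) - 13 = (((-1)²)²*(1/56) - 190*(-1/164)) - 13 = (1²*(1/56) + 95/82) - 13 = (1*(1/56) + 95/82) - 13 = (1/56 + 95/82) - 13 = 2701/2296 - 13 = -27147/2296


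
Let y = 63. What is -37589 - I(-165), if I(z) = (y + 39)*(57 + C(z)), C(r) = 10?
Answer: -44423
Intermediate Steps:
I(z) = 6834 (I(z) = (63 + 39)*(57 + 10) = 102*67 = 6834)
-37589 - I(-165) = -37589 - 1*6834 = -37589 - 6834 = -44423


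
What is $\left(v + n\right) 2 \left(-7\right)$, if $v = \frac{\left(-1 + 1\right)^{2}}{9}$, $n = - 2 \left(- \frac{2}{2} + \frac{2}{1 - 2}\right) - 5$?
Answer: $-14$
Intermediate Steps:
$n = 1$ ($n = - 2 \left(\left(-2\right) \frac{1}{2} + \frac{2}{-1}\right) - 5 = - 2 \left(-1 + 2 \left(-1\right)\right) - 5 = - 2 \left(-1 - 2\right) - 5 = \left(-2\right) \left(-3\right) - 5 = 6 - 5 = 1$)
$v = 0$ ($v = 0^{2} \cdot \frac{1}{9} = 0 \cdot \frac{1}{9} = 0$)
$\left(v + n\right) 2 \left(-7\right) = \left(0 + 1\right) 2 \left(-7\right) = 1 \left(-14\right) = -14$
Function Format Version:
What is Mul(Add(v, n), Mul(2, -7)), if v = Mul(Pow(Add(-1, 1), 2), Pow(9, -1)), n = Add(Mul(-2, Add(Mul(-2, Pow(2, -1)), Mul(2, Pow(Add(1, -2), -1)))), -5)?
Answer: -14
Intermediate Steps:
n = 1 (n = Add(Mul(-2, Add(Mul(-2, Rational(1, 2)), Mul(2, Pow(-1, -1)))), -5) = Add(Mul(-2, Add(-1, Mul(2, -1))), -5) = Add(Mul(-2, Add(-1, -2)), -5) = Add(Mul(-2, -3), -5) = Add(6, -5) = 1)
v = 0 (v = Mul(Pow(0, 2), Rational(1, 9)) = Mul(0, Rational(1, 9)) = 0)
Mul(Add(v, n), Mul(2, -7)) = Mul(Add(0, 1), Mul(2, -7)) = Mul(1, -14) = -14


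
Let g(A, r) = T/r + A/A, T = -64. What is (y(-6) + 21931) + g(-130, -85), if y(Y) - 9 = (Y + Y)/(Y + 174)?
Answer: 26110601/1190 ≈ 21942.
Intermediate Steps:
g(A, r) = 1 - 64/r (g(A, r) = -64/r + A/A = -64/r + 1 = 1 - 64/r)
y(Y) = 9 + 2*Y/(174 + Y) (y(Y) = 9 + (Y + Y)/(Y + 174) = 9 + (2*Y)/(174 + Y) = 9 + 2*Y/(174 + Y))
(y(-6) + 21931) + g(-130, -85) = ((1566 + 11*(-6))/(174 - 6) + 21931) + (-64 - 85)/(-85) = ((1566 - 66)/168 + 21931) - 1/85*(-149) = ((1/168)*1500 + 21931) + 149/85 = (125/14 + 21931) + 149/85 = 307159/14 + 149/85 = 26110601/1190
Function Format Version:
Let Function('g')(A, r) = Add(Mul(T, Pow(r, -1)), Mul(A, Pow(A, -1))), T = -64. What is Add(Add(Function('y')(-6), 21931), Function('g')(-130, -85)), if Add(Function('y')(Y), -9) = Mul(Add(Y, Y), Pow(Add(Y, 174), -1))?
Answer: Rational(26110601, 1190) ≈ 21942.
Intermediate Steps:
Function('g')(A, r) = Add(1, Mul(-64, Pow(r, -1))) (Function('g')(A, r) = Add(Mul(-64, Pow(r, -1)), Mul(A, Pow(A, -1))) = Add(Mul(-64, Pow(r, -1)), 1) = Add(1, Mul(-64, Pow(r, -1))))
Function('y')(Y) = Add(9, Mul(2, Y, Pow(Add(174, Y), -1))) (Function('y')(Y) = Add(9, Mul(Add(Y, Y), Pow(Add(Y, 174), -1))) = Add(9, Mul(Mul(2, Y), Pow(Add(174, Y), -1))) = Add(9, Mul(2, Y, Pow(Add(174, Y), -1))))
Add(Add(Function('y')(-6), 21931), Function('g')(-130, -85)) = Add(Add(Mul(Pow(Add(174, -6), -1), Add(1566, Mul(11, -6))), 21931), Mul(Pow(-85, -1), Add(-64, -85))) = Add(Add(Mul(Pow(168, -1), Add(1566, -66)), 21931), Mul(Rational(-1, 85), -149)) = Add(Add(Mul(Rational(1, 168), 1500), 21931), Rational(149, 85)) = Add(Add(Rational(125, 14), 21931), Rational(149, 85)) = Add(Rational(307159, 14), Rational(149, 85)) = Rational(26110601, 1190)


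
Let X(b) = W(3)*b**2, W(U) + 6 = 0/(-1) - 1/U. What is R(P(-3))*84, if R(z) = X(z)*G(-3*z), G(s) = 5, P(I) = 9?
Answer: -215460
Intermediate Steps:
W(U) = -6 - 1/U (W(U) = -6 + (0/(-1) - 1/U) = -6 + (0*(-1) - 1/U) = -6 + (0 - 1/U) = -6 - 1/U)
X(b) = -19*b**2/3 (X(b) = (-6 - 1/3)*b**2 = -19*b**2/3)
R(z) = -95*z**2/3 (R(z) = -19*z**2/3*5 = -95*z**2/3)
R(P(-3))*84 = -95/3*9**2*84 = -95/3*81*84 = -2565*84 = -215460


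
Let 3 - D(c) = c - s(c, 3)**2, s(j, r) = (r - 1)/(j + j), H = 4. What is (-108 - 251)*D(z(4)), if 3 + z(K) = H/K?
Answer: -7539/4 ≈ -1884.8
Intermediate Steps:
s(j, r) = (-1 + r)/(2*j) (s(j, r) = (-1 + r)/((2*j)) = (-1 + r)*(1/(2*j)) = (-1 + r)/(2*j))
z(K) = -3 + 4/K
D(c) = 3 + c**(-2) - c (D(c) = 3 - (c - ((-1 + 3)/(2*c))**2) = 3 - (c - ((1/2)*2/c)**2) = 3 - (c - (1/c)**2) = 3 - (c - 1/c**2) = 3 + (c**(-2) - c) = 3 + c**(-2) - c)
(-108 - 251)*D(z(4)) = (-108 - 251)*(3 + (-3 + 4/4)**(-2) - (-3 + 4/4)) = -359*(3 + (-3 + 4*(1/4))**(-2) - (-3 + 4*(1/4))) = -359*(3 + (-3 + 1)**(-2) - (-3 + 1)) = -359*(3 + (-2)**(-2) - 1*(-2)) = -359*(3 + 1/4 + 2) = -359*21/4 = -7539/4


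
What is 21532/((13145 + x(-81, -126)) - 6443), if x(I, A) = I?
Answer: 21532/6621 ≈ 3.2521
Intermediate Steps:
21532/((13145 + x(-81, -126)) - 6443) = 21532/((13145 - 81) - 6443) = 21532/(13064 - 6443) = 21532/6621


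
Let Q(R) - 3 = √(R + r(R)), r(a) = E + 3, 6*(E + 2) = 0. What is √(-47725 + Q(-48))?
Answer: √(-47722 + I*√47) ≈ 0.016 + 218.45*I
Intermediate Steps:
E = -2 (E = -2 + (⅙)*0 = -2 + 0 = -2)
r(a) = 1 (r(a) = -2 + 3 = 1)
Q(R) = 3 + √(1 + R) (Q(R) = 3 + √(R + 1) = 3 + √(1 + R))
√(-47725 + Q(-48)) = √(-47725 + (3 + √(1 - 48))) = √(-47725 + (3 + √(-47))) = √(-47725 + (3 + I*√47)) = √(-47722 + I*√47)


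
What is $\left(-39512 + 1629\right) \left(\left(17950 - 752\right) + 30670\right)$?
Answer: $-1813383444$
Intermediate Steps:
$\left(-39512 + 1629\right) \left(\left(17950 - 752\right) + 30670\right) = - 37883 \left(\left(17950 - 752\right) + 30670\right) = - 37883 \left(17198 + 30670\right) = \left(-37883\right) 47868 = -1813383444$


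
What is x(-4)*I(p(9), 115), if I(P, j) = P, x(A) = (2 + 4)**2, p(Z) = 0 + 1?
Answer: 36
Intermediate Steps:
p(Z) = 1
x(A) = 36 (x(A) = 6**2 = 36)
x(-4)*I(p(9), 115) = 36*1 = 36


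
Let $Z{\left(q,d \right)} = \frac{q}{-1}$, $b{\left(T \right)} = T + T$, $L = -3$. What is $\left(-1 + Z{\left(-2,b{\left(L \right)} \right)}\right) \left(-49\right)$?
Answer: $-49$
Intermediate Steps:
$b{\left(T \right)} = 2 T$
$Z{\left(q,d \right)} = - q$ ($Z{\left(q,d \right)} = q \left(-1\right) = - q$)
$\left(-1 + Z{\left(-2,b{\left(L \right)} \right)}\right) \left(-49\right) = \left(-1 - -2\right) \left(-49\right) = \left(-1 + 2\right) \left(-49\right) = 1 \left(-49\right) = -49$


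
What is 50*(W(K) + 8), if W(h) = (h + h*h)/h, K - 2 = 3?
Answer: 700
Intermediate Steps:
K = 5 (K = 2 + 3 = 5)
W(h) = (h + h²)/h
50*(W(K) + 8) = 50*((1 + 5) + 8) = 50*(6 + 8) = 50*14 = 700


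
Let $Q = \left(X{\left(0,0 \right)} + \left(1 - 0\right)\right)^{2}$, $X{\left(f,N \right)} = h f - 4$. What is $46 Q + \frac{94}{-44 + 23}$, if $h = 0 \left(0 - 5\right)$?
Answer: $\frac{8600}{21} \approx 409.52$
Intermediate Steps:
$h = 0$ ($h = 0 \left(-5\right) = 0$)
$X{\left(f,N \right)} = -4$ ($X{\left(f,N \right)} = 0 f - 4 = 0 - 4 = -4$)
$Q = 9$ ($Q = \left(-4 + \left(1 - 0\right)\right)^{2} = \left(-4 + \left(1 + 0\right)\right)^{2} = \left(-4 + 1\right)^{2} = \left(-3\right)^{2} = 9$)
$46 Q + \frac{94}{-44 + 23} = 46 \cdot 9 + \frac{94}{-44 + 23} = 414 + \frac{94}{-21} = 414 + 94 \left(- \frac{1}{21}\right) = 414 - \frac{94}{21} = \frac{8600}{21}$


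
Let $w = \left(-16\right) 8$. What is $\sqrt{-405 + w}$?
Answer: $i \sqrt{533} \approx 23.087 i$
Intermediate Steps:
$w = -128$
$\sqrt{-405 + w} = \sqrt{-405 - 128} = \sqrt{-533} = i \sqrt{533}$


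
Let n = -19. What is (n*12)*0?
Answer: 0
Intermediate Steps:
(n*12)*0 = -19*12*0 = -228*0 = 0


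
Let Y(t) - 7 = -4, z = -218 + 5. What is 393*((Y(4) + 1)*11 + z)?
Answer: -66417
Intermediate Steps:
z = -213
Y(t) = 3 (Y(t) = 7 - 4 = 3)
393*((Y(4) + 1)*11 + z) = 393*((3 + 1)*11 - 213) = 393*(4*11 - 213) = 393*(44 - 213) = 393*(-169) = -66417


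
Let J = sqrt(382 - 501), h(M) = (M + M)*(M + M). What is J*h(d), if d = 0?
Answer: 0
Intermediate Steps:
h(M) = 4*M**2 (h(M) = (2*M)*(2*M) = 4*M**2)
J = I*sqrt(119) (J = sqrt(-119) = I*sqrt(119) ≈ 10.909*I)
J*h(d) = (I*sqrt(119))*(4*0**2) = (I*sqrt(119))*(4*0) = (I*sqrt(119))*0 = 0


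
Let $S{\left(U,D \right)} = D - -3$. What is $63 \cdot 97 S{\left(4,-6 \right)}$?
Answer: $-18333$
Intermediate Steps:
$S{\left(U,D \right)} = 3 + D$ ($S{\left(U,D \right)} = D + 3 = 3 + D$)
$63 \cdot 97 S{\left(4,-6 \right)} = 63 \cdot 97 \left(3 - 6\right) = 6111 \left(-3\right) = -18333$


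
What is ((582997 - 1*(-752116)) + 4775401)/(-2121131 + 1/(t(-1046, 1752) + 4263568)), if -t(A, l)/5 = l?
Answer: -25999063851312/9025005147847 ≈ -2.8808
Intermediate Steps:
t(A, l) = -5*l
((582997 - 1*(-752116)) + 4775401)/(-2121131 + 1/(t(-1046, 1752) + 4263568)) = ((582997 - 1*(-752116)) + 4775401)/(-2121131 + 1/(-5*1752 + 4263568)) = ((582997 + 752116) + 4775401)/(-2121131 + 1/(-8760 + 4263568)) = (1335113 + 4775401)/(-2121131 + 1/4254808) = 6110514/(-2121131 + 1/4254808) = 6110514/(-9025005147847/4254808) = 6110514*(-4254808/9025005147847) = -25999063851312/9025005147847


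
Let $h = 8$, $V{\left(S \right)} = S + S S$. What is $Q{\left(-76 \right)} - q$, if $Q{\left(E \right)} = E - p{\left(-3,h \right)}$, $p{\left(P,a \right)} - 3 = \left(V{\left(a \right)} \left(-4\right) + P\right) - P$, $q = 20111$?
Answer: $-19902$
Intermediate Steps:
$V{\left(S \right)} = S + S^{2}$
$p{\left(P,a \right)} = 3 - 4 a \left(1 + a\right)$ ($p{\left(P,a \right)} = 3 + \left(\left(a \left(1 + a\right) \left(-4\right) + P\right) - P\right) = 3 + \left(\left(- 4 a \left(1 + a\right) + P\right) - P\right) = 3 + \left(\left(P - 4 a \left(1 + a\right)\right) - P\right) = 3 - 4 a \left(1 + a\right)$)
$Q{\left(E \right)} = 285 + E$ ($Q{\left(E \right)} = E - \left(3 - 32 \left(1 + 8\right)\right) = E - \left(3 - 32 \cdot 9\right) = E - \left(3 - 288\right) = E - -285 = E + 285 = 285 + E$)
$Q{\left(-76 \right)} - q = \left(285 - 76\right) - 20111 = 209 - 20111 = -19902$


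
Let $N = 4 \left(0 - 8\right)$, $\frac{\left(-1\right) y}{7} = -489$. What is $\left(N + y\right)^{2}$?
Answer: $11498881$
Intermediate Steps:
$y = 3423$ ($y = \left(-7\right) \left(-489\right) = 3423$)
$N = -32$ ($N = 4 \left(-8\right) = -32$)
$\left(N + y\right)^{2} = \left(-32 + 3423\right)^{2} = 3391^{2} = 11498881$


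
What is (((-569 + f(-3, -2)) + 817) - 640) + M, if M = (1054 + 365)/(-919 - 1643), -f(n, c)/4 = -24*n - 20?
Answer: -512873/854 ≈ -600.55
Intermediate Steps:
f(n, c) = 80 + 96*n (f(n, c) = -4*(-24*n - 20) = -4*(-20 - 24*n) = 80 + 96*n)
M = -473/854 (M = 1419/(-2562) = 1419*(-1/2562) = -473/854 ≈ -0.55386)
(((-569 + f(-3, -2)) + 817) - 640) + M = (((-569 + (80 + 96*(-3))) + 817) - 640) - 473/854 = (((-569 + (80 - 288)) + 817) - 640) - 473/854 = (((-569 - 208) + 817) - 640) - 473/854 = ((-777 + 817) - 640) - 473/854 = (40 - 640) - 473/854 = -600 - 473/854 = -512873/854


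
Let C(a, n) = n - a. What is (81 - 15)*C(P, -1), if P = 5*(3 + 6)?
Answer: -3036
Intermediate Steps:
P = 45 (P = 5*9 = 45)
(81 - 15)*C(P, -1) = (81 - 15)*(-1 - 1*45) = 66*(-1 - 45) = 66*(-46) = -3036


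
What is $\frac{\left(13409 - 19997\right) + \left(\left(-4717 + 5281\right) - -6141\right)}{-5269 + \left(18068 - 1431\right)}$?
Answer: $\frac{117}{11368} \approx 0.010292$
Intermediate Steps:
$\frac{\left(13409 - 19997\right) + \left(\left(-4717 + 5281\right) - -6141\right)}{-5269 + \left(18068 - 1431\right)} = \frac{-6588 + \left(564 + 6141\right)}{-5269 + \left(18068 - 1431\right)} = \frac{-6588 + 6705}{-5269 + 16637} = \frac{117}{11368}$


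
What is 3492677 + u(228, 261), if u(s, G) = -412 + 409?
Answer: 3492674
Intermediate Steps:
u(s, G) = -3
3492677 + u(228, 261) = 3492677 - 3 = 3492674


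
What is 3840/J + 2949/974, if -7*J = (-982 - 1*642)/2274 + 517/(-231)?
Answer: 208444826733/22886078 ≈ 9107.9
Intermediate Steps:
J = 23497/55713 (J = -((-982 - 1*642)/2274 + 517/(-231))/7 = -((-982 - 642)*(1/2274) + 517*(-1/231))/7 = -(-1624*1/2274 - 47/21)/7 = -(-812/1137 - 47/21)/7 = -⅐*(-23497/7959) = 23497/55713 ≈ 0.42175)
3840/J + 2949/974 = 3840/(23497/55713) + 2949/974 = 3840*(55713/23497) + 2949*(1/974) = 213937920/23497 + 2949/974 = 208444826733/22886078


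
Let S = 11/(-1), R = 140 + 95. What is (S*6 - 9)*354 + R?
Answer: -26315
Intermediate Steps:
R = 235
S = -11 (S = 11*(-1) = -11)
(S*6 - 9)*354 + R = (-11*6 - 9)*354 + 235 = (-66 - 9)*354 + 235 = -75*354 + 235 = -26550 + 235 = -26315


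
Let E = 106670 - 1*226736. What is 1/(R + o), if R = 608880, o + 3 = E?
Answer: 1/488811 ≈ 2.0458e-6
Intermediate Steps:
E = -120066 (E = 106670 - 226736 = -120066)
o = -120069 (o = -3 - 120066 = -120069)
1/(R + o) = 1/(608880 - 120069) = 1/488811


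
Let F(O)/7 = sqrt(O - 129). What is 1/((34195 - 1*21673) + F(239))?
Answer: 6261/78397547 - 7*sqrt(110)/156795094 ≈ 7.9394e-5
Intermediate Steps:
F(O) = 7*sqrt(-129 + O) (F(O) = 7*sqrt(O - 129) = 7*sqrt(-129 + O))
1/((34195 - 1*21673) + F(239)) = 1/((34195 - 1*21673) + 7*sqrt(-129 + 239)) = 1/((34195 - 21673) + 7*sqrt(110)) = 1/(12522 + 7*sqrt(110))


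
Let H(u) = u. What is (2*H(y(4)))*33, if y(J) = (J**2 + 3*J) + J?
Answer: 2112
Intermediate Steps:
y(J) = J**2 + 4*J
(2*H(y(4)))*33 = (2*(4*(4 + 4)))*33 = (2*(4*8))*33 = (2*32)*33 = 64*33 = 2112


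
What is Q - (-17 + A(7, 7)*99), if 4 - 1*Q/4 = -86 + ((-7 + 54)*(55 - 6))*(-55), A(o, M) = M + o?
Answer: 505651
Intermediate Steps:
Q = 507020 (Q = 16 - 4*(-86 + ((-7 + 54)*(55 - 6))*(-55)) = 16 - 4*(-86 + (47*49)*(-55)) = 16 - 4*(-86 + 2303*(-55)) = 16 - 4*(-86 - 126665) = 16 - 4*(-126751) = 16 + 507004 = 507020)
Q - (-17 + A(7, 7)*99) = 507020 - (-17 + (7 + 7)*99) = 507020 - (-17 + 14*99) = 507020 - (-17 + 1386) = 507020 - 1*1369 = 507020 - 1369 = 505651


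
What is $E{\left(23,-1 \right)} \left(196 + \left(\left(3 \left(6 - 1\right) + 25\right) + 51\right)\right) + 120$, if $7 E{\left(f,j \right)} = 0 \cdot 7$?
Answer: $120$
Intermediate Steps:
$E{\left(f,j \right)} = 0$ ($E{\left(f,j \right)} = \frac{0 \cdot 7}{7} = \frac{1}{7} \cdot 0 = 0$)
$E{\left(23,-1 \right)} \left(196 + \left(\left(3 \left(6 - 1\right) + 25\right) + 51\right)\right) + 120 = 0 \left(196 + \left(\left(3 \left(6 - 1\right) + 25\right) + 51\right)\right) + 120 = 0 \left(196 + \left(\left(3 \cdot 5 + 25\right) + 51\right)\right) + 120 = 0 \left(196 + \left(\left(15 + 25\right) + 51\right)\right) + 120 = 0 \left(196 + \left(40 + 51\right)\right) + 120 = 0 \left(196 + 91\right) + 120 = 0 \cdot 287 + 120 = 0 + 120 = 120$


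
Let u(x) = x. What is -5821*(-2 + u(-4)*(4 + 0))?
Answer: 104778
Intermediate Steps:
-5821*(-2 + u(-4)*(4 + 0)) = -5821*(-2 - 4*(4 + 0)) = -5821*(-2 - 4*4) = -5821*(-2 - 16) = -5821*(-18) = 104778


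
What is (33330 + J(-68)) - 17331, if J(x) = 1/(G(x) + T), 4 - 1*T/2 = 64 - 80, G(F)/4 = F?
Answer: 3711767/232 ≈ 15999.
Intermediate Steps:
G(F) = 4*F
T = 40 (T = 8 - 2*(64 - 80) = 8 - 2*(-16) = 8 + 32 = 40)
J(x) = 1/(40 + 4*x) (J(x) = 1/(4*x + 40) = 1/(40 + 4*x))
(33330 + J(-68)) - 17331 = (33330 + 1/(4*(10 - 68))) - 17331 = (33330 + (1/4)/(-58)) - 17331 = (33330 + (1/4)*(-1/58)) - 17331 = (33330 - 1/232) - 17331 = 7732559/232 - 17331 = 3711767/232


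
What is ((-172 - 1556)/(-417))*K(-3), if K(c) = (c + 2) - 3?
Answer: -2304/139 ≈ -16.576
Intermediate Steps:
K(c) = -1 + c (K(c) = (2 + c) - 3 = -1 + c)
((-172 - 1556)/(-417))*K(-3) = ((-172 - 1556)/(-417))*(-1 - 3) = -1728*(-1/417)*(-4) = (576/139)*(-4) = -2304/139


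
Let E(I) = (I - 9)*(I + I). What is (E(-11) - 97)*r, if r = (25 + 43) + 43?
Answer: 38073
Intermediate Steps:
r = 111 (r = 68 + 43 = 111)
E(I) = 2*I*(-9 + I) (E(I) = (-9 + I)*(2*I) = 2*I*(-9 + I))
(E(-11) - 97)*r = (2*(-11)*(-9 - 11) - 97)*111 = (2*(-11)*(-20) - 97)*111 = (440 - 97)*111 = 343*111 = 38073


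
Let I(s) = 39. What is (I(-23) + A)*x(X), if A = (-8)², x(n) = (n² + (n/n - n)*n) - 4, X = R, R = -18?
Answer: -2266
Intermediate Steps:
X = -18
x(n) = -4 + n² + n*(1 - n) (x(n) = (n² + (1 - n)*n) - 4 = (n² + n*(1 - n)) - 4 = -4 + n² + n*(1 - n))
A = 64
(I(-23) + A)*x(X) = (39 + 64)*(-4 - 18) = 103*(-22) = -2266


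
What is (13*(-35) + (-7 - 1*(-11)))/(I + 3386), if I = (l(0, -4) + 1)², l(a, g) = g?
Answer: -451/3395 ≈ -0.13284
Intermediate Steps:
I = 9 (I = (-4 + 1)² = (-3)² = 9)
(13*(-35) + (-7 - 1*(-11)))/(I + 3386) = (13*(-35) + (-7 - 1*(-11)))/(9 + 3386) = (-455 + (-7 + 11))/3395 = (-455 + 4)*(1/3395) = -451*1/3395 = -451/3395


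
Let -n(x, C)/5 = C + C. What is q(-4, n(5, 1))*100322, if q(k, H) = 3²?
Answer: 902898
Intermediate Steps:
n(x, C) = -10*C (n(x, C) = -5*(C + C) = -10*C)
q(k, H) = 9
q(-4, n(5, 1))*100322 = 9*100322 = 902898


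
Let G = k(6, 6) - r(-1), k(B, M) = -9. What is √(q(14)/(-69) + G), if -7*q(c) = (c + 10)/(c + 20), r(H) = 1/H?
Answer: 2*I*√14979601/2737 ≈ 2.8282*I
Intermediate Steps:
q(c) = -(10 + c)/(7*(20 + c)) (q(c) = -(c + 10)/(7*(c + 20)) = -(10 + c)/(7*(20 + c)))
G = -8 (G = -9 - 1/(-1) = -9 - 1*(-1) = -9 + 1 = -8)
√(q(14)/(-69) + G) = √(((-10 - 1*14)/(7*(20 + 14)))/(-69) - 8) = √(((⅐)*(-10 - 14)/34)*(-1/69) - 8) = √(((⅐)*(1/34)*(-24))*(-1/69) - 8) = √(-12/119*(-1/69) - 8) = √(4/2737 - 8) = √(-21892/2737) = 2*I*√14979601/2737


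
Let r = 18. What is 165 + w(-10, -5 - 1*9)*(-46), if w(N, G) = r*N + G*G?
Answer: -571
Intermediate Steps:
w(N, G) = G² + 18*N (w(N, G) = 18*N + G*G = 18*N + G² = G² + 18*N)
165 + w(-10, -5 - 1*9)*(-46) = 165 + ((-5 - 1*9)² + 18*(-10))*(-46) = 165 + ((-5 - 9)² - 180)*(-46) = 165 + ((-14)² - 180)*(-46) = 165 + (196 - 180)*(-46) = 165 + 16*(-46) = 165 - 736 = -571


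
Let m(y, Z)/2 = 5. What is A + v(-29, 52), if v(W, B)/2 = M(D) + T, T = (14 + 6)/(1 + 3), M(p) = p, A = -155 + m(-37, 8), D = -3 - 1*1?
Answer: -143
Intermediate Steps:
D = -4 (D = -3 - 1 = -4)
m(y, Z) = 10 (m(y, Z) = 2*5 = 10)
A = -145 (A = -155 + 10 = -145)
T = 5 (T = 20/4 = 20*(1/4) = 5)
v(W, B) = 2 (v(W, B) = 2*(-4 + 5) = 2*1 = 2)
A + v(-29, 52) = -145 + 2 = -143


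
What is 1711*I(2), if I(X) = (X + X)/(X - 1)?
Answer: 6844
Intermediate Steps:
I(X) = 2*X/(-1 + X) (I(X) = (2*X)/(-1 + X) = 2*X/(-1 + X))
1711*I(2) = 1711*(2*2/(-1 + 2)) = 1711*(2*2/1) = 1711*(2*2*1) = 1711*4 = 6844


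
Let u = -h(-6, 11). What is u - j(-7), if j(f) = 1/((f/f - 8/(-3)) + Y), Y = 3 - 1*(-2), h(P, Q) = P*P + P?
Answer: -783/26 ≈ -30.115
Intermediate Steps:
h(P, Q) = P + P**2 (h(P, Q) = P**2 + P = P + P**2)
u = -30 (u = -(-6)*(1 - 6) = -(-6)*(-5) = -1*30 = -30)
Y = 5 (Y = 3 + 2 = 5)
j(f) = 3/26 (j(f) = 1/((f/f - 8/(-3)) + 5) = 1/((1 - 8*(-1/3)) + 5) = 1/((1 + 8/3) + 5) = 1/(11/3 + 5) = 1/(26/3) = 3/26)
u - j(-7) = -30 - 1*3/26 = -30 - 3/26 = -783/26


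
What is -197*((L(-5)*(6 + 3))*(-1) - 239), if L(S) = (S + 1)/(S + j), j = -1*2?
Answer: 336673/7 ≈ 48096.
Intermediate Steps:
j = -2
L(S) = (1 + S)/(-2 + S) (L(S) = (S + 1)/(S - 2) = (1 + S)/(-2 + S))
-197*((L(-5)*(6 + 3))*(-1) - 239) = -197*((((1 - 5)/(-2 - 5))*(6 + 3))*(-1) - 239) = -197*(((-4/(-7))*9)*(-1) - 239) = -197*((-1/7*(-4)*9)*(-1) - 239) = -197*(((4/7)*9)*(-1) - 239) = -197*((36/7)*(-1) - 239) = -197*(-36/7 - 239) = -197*(-1709/7) = 336673/7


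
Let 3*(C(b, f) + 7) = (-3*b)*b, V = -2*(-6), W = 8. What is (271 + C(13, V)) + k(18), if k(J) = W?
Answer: 103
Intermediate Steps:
V = 12
k(J) = 8
C(b, f) = -7 - b² (C(b, f) = -7 + ((-3*b)*b)/3 = -7 + (-3*b²)/3 = -7 - b²)
(271 + C(13, V)) + k(18) = (271 + (-7 - 1*13²)) + 8 = (271 + (-7 - 1*169)) + 8 = (271 + (-7 - 169)) + 8 = (271 - 176) + 8 = 95 + 8 = 103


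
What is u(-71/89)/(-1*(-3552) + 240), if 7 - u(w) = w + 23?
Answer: -451/112496 ≈ -0.0040090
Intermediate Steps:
u(w) = -16 - w (u(w) = 7 - (w + 23) = 7 - (23 + w) = 7 + (-23 - w) = -16 - w)
u(-71/89)/(-1*(-3552) + 240) = (-16 - (-71)/89)/(-1*(-3552) + 240) = (-16 - (-71)/89)/(3552 + 240) = (-16 - 1*(-71/89))/3792 = (-16 + 71/89)*(1/3792) = -1353/89*1/3792 = -451/112496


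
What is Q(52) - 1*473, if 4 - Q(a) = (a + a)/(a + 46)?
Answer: -23033/49 ≈ -470.06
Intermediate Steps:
Q(a) = 4 - 2*a/(46 + a) (Q(a) = 4 - (a + a)/(a + 46) = 4 - 2*a/(46 + a))
Q(52) - 1*473 = 2*(92 + 52)/(46 + 52) - 1*473 = 2*144/98 - 473 = 2*(1/98)*144 - 473 = 144/49 - 473 = -23033/49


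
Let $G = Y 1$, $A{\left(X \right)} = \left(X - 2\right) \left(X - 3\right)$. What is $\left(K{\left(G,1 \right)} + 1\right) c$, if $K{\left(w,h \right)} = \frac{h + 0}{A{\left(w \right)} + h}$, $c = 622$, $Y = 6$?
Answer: $\frac{8708}{13} \approx 669.85$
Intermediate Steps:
$A{\left(X \right)} = \left(-3 + X\right) \left(-2 + X\right)$ ($A{\left(X \right)} = \left(-2 + X\right) \left(-3 + X\right) = \left(-3 + X\right) \left(-2 + X\right)$)
$G = 6$ ($G = 6 \cdot 1 = 6$)
$K{\left(w,h \right)} = \frac{h}{6 + h + w^{2} - 5 w}$ ($K{\left(w,h \right)} = \frac{h + 0}{\left(6 + w^{2} - 5 w\right) + h} = \frac{h}{6 + h + w^{2} - 5 w}$)
$\left(K{\left(G,1 \right)} + 1\right) c = \left(1 \frac{1}{6 + 1 + 6^{2} - 30} + 1\right) 622 = \left(1 \frac{1}{6 + 1 + 36 - 30} + 1\right) 622 = \left(1 \cdot \frac{1}{13} + 1\right) 622 = \left(\frac{1}{13} + 1\right) 622 = \frac{14}{13} \cdot 622 = \frac{8708}{13}$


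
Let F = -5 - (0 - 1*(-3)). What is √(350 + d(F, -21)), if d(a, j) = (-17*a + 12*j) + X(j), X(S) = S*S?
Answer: 15*√3 ≈ 25.981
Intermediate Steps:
F = -8 (F = -5 - (0 + 3) = -5 - 1*3 = -5 - 3 = -8)
X(S) = S²
d(a, j) = j² - 17*a + 12*j (d(a, j) = (-17*a + 12*j) + j² = j² - 17*a + 12*j)
√(350 + d(F, -21)) = √(350 + ((-21)² - 17*(-8) + 12*(-21))) = √(350 + (441 + 136 - 252)) = √(350 + 325) = √675 = 15*√3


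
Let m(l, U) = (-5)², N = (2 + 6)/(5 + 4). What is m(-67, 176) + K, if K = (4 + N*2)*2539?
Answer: 132253/9 ≈ 14695.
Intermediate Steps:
N = 8/9 ≈ 0.88889
m(l, U) = 25
K = 132028/9 (K = (4 + (8/9)*2)*2539 = (4 + 16/9)*2539 = (52/9)*2539 = 132028/9 ≈ 14670.)
m(-67, 176) + K = 25 + 132028/9 = 132253/9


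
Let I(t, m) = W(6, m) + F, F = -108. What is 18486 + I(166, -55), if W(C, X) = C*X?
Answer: 18048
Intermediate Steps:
I(t, m) = -108 + 6*m (I(t, m) = 6*m - 108 = -108 + 6*m)
18486 + I(166, -55) = 18486 + (-108 + 6*(-55)) = 18486 + (-108 - 330) = 18486 - 438 = 18048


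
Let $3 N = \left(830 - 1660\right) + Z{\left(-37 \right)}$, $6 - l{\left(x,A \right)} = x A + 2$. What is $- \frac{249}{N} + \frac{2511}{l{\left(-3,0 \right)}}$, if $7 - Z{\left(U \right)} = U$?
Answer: $\frac{329439}{524} \approx 628.7$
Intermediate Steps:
$Z{\left(U \right)} = 7 - U$
$l{\left(x,A \right)} = 4 - A x$ ($l{\left(x,A \right)} = 6 - \left(x A + 2\right) = 6 - \left(A x + 2\right) = 6 - \left(2 + A x\right) = 4 - A x$)
$N = -262$ ($N = \frac{\left(830 - 1660\right) + \left(7 - -37\right)}{3} = \frac{-830 + \left(7 + 37\right)}{3} = \frac{-830 + 44}{3} = \frac{1}{3} \left(-786\right) = -262$)
$- \frac{249}{N} + \frac{2511}{l{\left(-3,0 \right)}} = - \frac{249}{-262} + \frac{2511}{4 - 0 \left(-3\right)} = \left(-249\right) \left(- \frac{1}{262}\right) + \frac{2511}{4 + 0} = \frac{249}{262} + \frac{2511}{4} = \frac{329439}{524}$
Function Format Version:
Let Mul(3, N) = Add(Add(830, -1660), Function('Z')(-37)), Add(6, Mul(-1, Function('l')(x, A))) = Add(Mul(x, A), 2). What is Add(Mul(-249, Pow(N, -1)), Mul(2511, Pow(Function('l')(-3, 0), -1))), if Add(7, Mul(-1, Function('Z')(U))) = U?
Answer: Rational(329439, 524) ≈ 628.70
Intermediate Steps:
Function('Z')(U) = Add(7, Mul(-1, U))
Function('l')(x, A) = Add(4, Mul(-1, A, x)) (Function('l')(x, A) = Add(6, Mul(-1, Add(Mul(x, A), 2))) = Add(6, Mul(-1, Add(Mul(A, x), 2))) = Add(6, Mul(-1, Add(2, Mul(A, x)))) = Add(6, Add(-2, Mul(-1, A, x))) = Add(4, Mul(-1, A, x)))
N = -262 (N = Mul(Rational(1, 3), Add(Add(830, -1660), Add(7, Mul(-1, -37)))) = Mul(Rational(1, 3), Add(-830, Add(7, 37))) = Mul(Rational(1, 3), Add(-830, 44)) = Mul(Rational(1, 3), -786) = -262)
Add(Mul(-249, Pow(N, -1)), Mul(2511, Pow(Function('l')(-3, 0), -1))) = Add(Mul(-249, Pow(-262, -1)), Mul(2511, Pow(Add(4, Mul(-1, 0, -3)), -1))) = Add(Mul(-249, Rational(-1, 262)), Mul(2511, Pow(Add(4, 0), -1))) = Add(Rational(249, 262), Mul(2511, Pow(4, -1))) = Add(Rational(249, 262), Mul(2511, Rational(1, 4))) = Add(Rational(249, 262), Rational(2511, 4)) = Rational(329439, 524)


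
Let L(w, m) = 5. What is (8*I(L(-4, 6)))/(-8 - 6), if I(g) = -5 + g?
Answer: 0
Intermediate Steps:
(8*I(L(-4, 6)))/(-8 - 6) = (8*(-5 + 5))/(-8 - 6) = (8*0)/(-14) = 0*(-1/14) = 0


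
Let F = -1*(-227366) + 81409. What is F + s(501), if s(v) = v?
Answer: 309276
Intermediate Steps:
F = 308775 (F = 227366 + 81409 = 308775)
F + s(501) = 308775 + 501 = 309276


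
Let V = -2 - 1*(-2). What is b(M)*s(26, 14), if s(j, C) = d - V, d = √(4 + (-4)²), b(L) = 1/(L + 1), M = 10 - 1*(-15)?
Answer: √5/13 ≈ 0.17201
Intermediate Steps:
M = 25 (M = 10 + 15 = 25)
b(L) = 1/(1 + L)
V = 0 (V = -2 + 2 = 0)
d = 2*√5 (d = √(4 + 16) = √20 = 2*√5 ≈ 4.4721)
s(j, C) = 2*√5 (s(j, C) = 2*√5 - 1*0 = 2*√5 + 0 = 2*√5)
b(M)*s(26, 14) = (2*√5)/(1 + 25) = (2*√5)/26 = √5/13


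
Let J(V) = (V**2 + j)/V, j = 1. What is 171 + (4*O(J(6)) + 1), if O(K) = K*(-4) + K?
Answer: 98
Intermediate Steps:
J(V) = (1 + V**2)/V (J(V) = (V**2 + 1)/V = (1 + V**2)/V)
O(K) = -3*K (O(K) = -4*K + K = -3*K)
171 + (4*O(J(6)) + 1) = 171 + (4*(-3*(6 + 1/6)) + 1) = 171 + (4*(-3*37/6) + 1) = 171 + (4*(-37/2) + 1) = 171 + (-74 + 1) = 171 - 73 = 98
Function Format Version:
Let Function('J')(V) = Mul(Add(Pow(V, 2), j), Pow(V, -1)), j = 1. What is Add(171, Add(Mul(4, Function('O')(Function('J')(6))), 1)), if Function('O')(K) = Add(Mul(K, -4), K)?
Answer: 98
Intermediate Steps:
Function('J')(V) = Mul(Pow(V, -1), Add(1, Pow(V, 2))) (Function('J')(V) = Mul(Add(Pow(V, 2), 1), Pow(V, -1)) = Mul(Add(1, Pow(V, 2)), Pow(V, -1)) = Mul(Pow(V, -1), Add(1, Pow(V, 2))))
Function('O')(K) = Mul(-3, K) (Function('O')(K) = Add(Mul(-4, K), K) = Mul(-3, K))
Add(171, Add(Mul(4, Function('O')(Function('J')(6))), 1)) = Add(171, Add(Mul(4, Mul(-3, Add(6, Pow(6, -1)))), 1)) = Add(171, Add(Mul(4, Mul(-3, Add(6, Rational(1, 6)))), 1)) = Add(171, Add(Mul(4, Mul(-3, Rational(37, 6))), 1)) = Add(171, Add(Mul(4, Rational(-37, 2)), 1)) = Add(171, Add(-74, 1)) = Add(171, -73) = 98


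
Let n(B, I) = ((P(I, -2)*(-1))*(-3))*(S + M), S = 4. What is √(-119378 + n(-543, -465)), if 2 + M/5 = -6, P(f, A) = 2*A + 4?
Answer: I*√119378 ≈ 345.51*I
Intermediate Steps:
P(f, A) = 4 + 2*A
M = -40 (M = -10 + 5*(-6) = -10 - 30 = -40)
n(B, I) = 0 (n(B, I) = (((4 + 2*(-2))*(-1))*(-3))*(4 - 40) = (((4 - 4)*(-1))*(-3))*(-36) = ((0*(-1))*(-3))*(-36) = (0*(-3))*(-36) = 0*(-36) = 0)
√(-119378 + n(-543, -465)) = √(-119378 + 0) = √(-119378) = I*√119378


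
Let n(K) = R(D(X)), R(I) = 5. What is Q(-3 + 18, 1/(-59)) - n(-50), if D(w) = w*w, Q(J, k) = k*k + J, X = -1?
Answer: 34811/3481 ≈ 10.000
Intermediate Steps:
Q(J, k) = J + k² (Q(J, k) = k² + J = J + k²)
D(w) = w²
n(K) = 5
Q(-3 + 18, 1/(-59)) - n(-50) = ((-3 + 18) + (1/(-59))²) - 1*5 = (15 + (-1/59)²) - 5 = (15 + 1/3481) - 5 = 52216/3481 - 5 = 34811/3481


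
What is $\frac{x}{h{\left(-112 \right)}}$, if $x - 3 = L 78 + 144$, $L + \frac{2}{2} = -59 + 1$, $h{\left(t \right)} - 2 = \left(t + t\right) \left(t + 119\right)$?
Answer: $\frac{165}{58} \approx 2.8448$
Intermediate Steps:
$h{\left(t \right)} = 2 + 2 t \left(119 + t\right)$ ($h{\left(t \right)} = 2 + \left(t + t\right) \left(t + 119\right) = 2 + 2 t \left(119 + t\right)$)
$L = -59$ ($L = -1 + \left(-59 + 1\right) = -1 - 58 = -59$)
$x = -4455$ ($x = 3 + \left(\left(-59\right) 78 + 144\right) = 3 + \left(-4602 + 144\right) = 3 - 4458 = -4455$)
$\frac{x}{h{\left(-112 \right)}} = - \frac{4455}{2 + 2 \left(-112\right)^{2} + 238 \left(-112\right)} = - \frac{4455}{2 + 2 \cdot 12544 - 26656} = - \frac{4455}{2 + 25088 - 26656} = - \frac{4455}{-1566} = \left(-4455\right) \left(- \frac{1}{1566}\right) = \frac{165}{58}$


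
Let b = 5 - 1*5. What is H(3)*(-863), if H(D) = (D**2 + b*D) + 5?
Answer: -12082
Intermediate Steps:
b = 0 (b = 5 - 5 = 0)
H(D) = 5 + D**2 (H(D) = (D**2 + 0*D) + 5 = (D**2 + 0) + 5 = D**2 + 5 = 5 + D**2)
H(3)*(-863) = (5 + 3**2)*(-863) = (5 + 9)*(-863) = 14*(-863) = -12082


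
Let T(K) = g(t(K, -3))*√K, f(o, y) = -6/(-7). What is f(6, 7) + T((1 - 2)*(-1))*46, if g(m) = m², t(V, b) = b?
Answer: 2904/7 ≈ 414.86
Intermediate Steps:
f(o, y) = 6/7 (f(o, y) = -6*(-⅐) = 6/7)
T(K) = 9*√K (T(K) = (-3)²*√K = 9*√K)
f(6, 7) + T((1 - 2)*(-1))*46 = 6/7 + (9*√((1 - 2)*(-1)))*46 = 6/7 + (9*√(-1*(-1)))*46 = 6/7 + (9*√1)*46 = 6/7 + (9*1)*46 = 6/7 + 9*46 = 6/7 + 414 = 2904/7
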